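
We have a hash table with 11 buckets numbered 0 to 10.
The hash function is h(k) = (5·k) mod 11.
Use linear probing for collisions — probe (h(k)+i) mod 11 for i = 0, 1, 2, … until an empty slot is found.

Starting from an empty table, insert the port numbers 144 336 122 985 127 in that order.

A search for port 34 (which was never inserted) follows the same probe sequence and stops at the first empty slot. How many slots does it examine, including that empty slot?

144 hashes to 5; slot 5 is free → place at 5.
336 hashes to 8; slot 8 is free → place at 8.
122 hashes to 5; 5 taken → place at 6.
985 hashes to 8; 8 taken → place at 9.
127 hashes to 8; 8,9 taken → place at 10.
Table: [-, -, -, -, -, 144, 122, -, 336, 985, 127]
Lookup 34: h=5, probe 5,6,7 → slot 7 empty, not found.

3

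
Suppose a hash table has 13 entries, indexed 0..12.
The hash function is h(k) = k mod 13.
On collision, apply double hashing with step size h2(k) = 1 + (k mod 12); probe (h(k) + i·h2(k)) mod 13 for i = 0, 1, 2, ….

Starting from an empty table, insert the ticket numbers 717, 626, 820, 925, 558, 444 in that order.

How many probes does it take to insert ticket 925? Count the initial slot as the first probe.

717 hashes to 2; slot 2 is free -> place at 2.
626 hashes to 2, h2=3; 2 taken -> place at 5.
820 hashes to 1; slot 1 is free -> place at 1.
925 hashes to 2, h2=2; 2 taken -> place at 4.
558 hashes to 12; slot 12 is free -> place at 12.
444 hashes to 2, h2=1; 2 taken -> place at 3.
Table: [., 820, 717, 444, 925, 626, ., ., ., ., ., ., 558]

2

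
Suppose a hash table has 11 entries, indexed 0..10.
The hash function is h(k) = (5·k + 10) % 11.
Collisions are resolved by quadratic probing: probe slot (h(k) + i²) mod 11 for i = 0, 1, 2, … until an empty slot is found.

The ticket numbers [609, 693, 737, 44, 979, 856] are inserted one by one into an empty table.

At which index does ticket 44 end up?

3

Insert 609: h=8, slot 8 empty -> index 8.
Insert 693: h=10, slot 10 empty -> index 10.
Insert 737: h=10, slot 10 occupied -> index 0.
Insert 44: h=10, slots 10,0 occupied -> index 3.
Insert 979: h=10, slots 10,0,3,8 occupied -> index 4.
Insert 856: h=0, slot 0 occupied -> index 1.
Table: [737, 856, —, 44, 979, —, —, —, 609, —, 693]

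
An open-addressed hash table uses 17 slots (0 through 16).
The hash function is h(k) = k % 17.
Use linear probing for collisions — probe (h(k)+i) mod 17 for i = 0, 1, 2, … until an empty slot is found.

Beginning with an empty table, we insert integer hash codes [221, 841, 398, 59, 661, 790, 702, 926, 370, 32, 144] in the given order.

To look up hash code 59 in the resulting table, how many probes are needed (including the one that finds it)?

Insert 221: h=0, slot 0 empty → index 0.
Insert 841: h=8, slot 8 empty → index 8.
Insert 398: h=7, slot 7 empty → index 7.
Insert 59: h=8, slot 8 occupied → index 9.
Insert 661: h=15, slot 15 empty → index 15.
Insert 790: h=8, slots 8,9 occupied → index 10.
Insert 702: h=5, slot 5 empty → index 5.
Insert 926: h=8, slots 8,9,10 occupied → index 11.
Insert 370: h=13, slot 13 empty → index 13.
Insert 32: h=15, slot 15 occupied → index 16.
Insert 144: h=8, slots 8,9,10,11 occupied → index 12.
Table: [221, ., ., ., ., 702, ., 398, 841, 59, 790, 926, 144, 370, ., 661, 32]
Lookup 59: h=8, probe 8,9 → found at 9.

2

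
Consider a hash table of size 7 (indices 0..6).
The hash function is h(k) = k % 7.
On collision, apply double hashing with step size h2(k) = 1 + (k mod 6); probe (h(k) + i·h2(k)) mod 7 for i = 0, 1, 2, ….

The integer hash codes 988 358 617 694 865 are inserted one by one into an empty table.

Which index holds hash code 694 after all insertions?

988 hashes to 1; slot 1 is free => place at 1.
358 hashes to 1, h2=5; 1 taken => place at 6.
617 hashes to 1, h2=6; 1 taken => place at 0.
694 hashes to 1, h2=5; 1,6 taken => place at 4.
865 hashes to 4, h2=2; 4,6,1 taken => place at 3.
Table: [617, 988, -, 865, 694, -, 358]

4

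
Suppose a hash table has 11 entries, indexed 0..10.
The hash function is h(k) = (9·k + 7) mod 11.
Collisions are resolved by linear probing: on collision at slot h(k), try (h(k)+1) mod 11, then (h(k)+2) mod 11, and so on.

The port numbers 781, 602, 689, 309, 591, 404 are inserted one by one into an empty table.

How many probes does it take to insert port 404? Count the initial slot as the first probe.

781: h=7 => slot 7
602: h=2 => slot 2
689: h=4 => slot 4
309: h=5 => slot 5
591: h=2, probe 2,3 => slot 3
404: h=2, probe 2,3,4,5,6 => slot 6
Table: [—, —, 602, 591, 689, 309, 404, 781, —, —, —]

5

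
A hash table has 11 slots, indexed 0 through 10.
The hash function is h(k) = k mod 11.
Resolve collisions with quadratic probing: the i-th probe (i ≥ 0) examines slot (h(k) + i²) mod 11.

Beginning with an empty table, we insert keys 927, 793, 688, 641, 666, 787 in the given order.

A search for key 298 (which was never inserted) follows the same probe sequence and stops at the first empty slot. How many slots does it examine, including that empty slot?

927: h=3 → slot 3
793: h=1 → slot 1
688: h=6 → slot 6
641: h=3, probe 3,4 → slot 4
666: h=6, probe 6,7 → slot 7
787: h=6, probe 6,7,10 → slot 10
Table: [∅, 793, ∅, 927, 641, ∅, 688, 666, ∅, ∅, 787]
Lookup 298: h=1, probe 1,2 → slot 2 empty, not found.

2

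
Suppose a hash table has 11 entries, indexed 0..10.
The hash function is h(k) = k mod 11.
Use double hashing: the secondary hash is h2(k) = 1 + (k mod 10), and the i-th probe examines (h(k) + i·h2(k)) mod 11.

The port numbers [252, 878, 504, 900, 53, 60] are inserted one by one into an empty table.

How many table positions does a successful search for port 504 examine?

2

Insert 252: h=10, slot 10 empty -> index 10.
Insert 878: h=9, slot 9 empty -> index 9.
Insert 504: h=9, h2=5, slot 9 occupied -> index 3.
Insert 900: h=9, h2=1, slots 9,10 occupied -> index 0.
Insert 53: h=9, h2=4, slot 9 occupied -> index 2.
Insert 60: h=5, slot 5 empty -> index 5.
Table: [900, ., 53, 504, ., 60, ., ., ., 878, 252]
Lookup 504: h=9, h2=5, probe 9,3 → found at 3.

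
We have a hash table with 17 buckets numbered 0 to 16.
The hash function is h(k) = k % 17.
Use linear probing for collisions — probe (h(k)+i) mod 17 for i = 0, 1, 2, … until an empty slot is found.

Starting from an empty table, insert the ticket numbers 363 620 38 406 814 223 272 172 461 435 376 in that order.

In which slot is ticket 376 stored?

7

Insert 363: h=6, slot 6 empty → index 6.
Insert 620: h=8, slot 8 empty → index 8.
Insert 38: h=4, slot 4 empty → index 4.
Insert 406: h=15, slot 15 empty → index 15.
Insert 814: h=15, slot 15 occupied → index 16.
Insert 223: h=2, slot 2 empty → index 2.
Insert 272: h=0, slot 0 empty → index 0.
Insert 172: h=2, slot 2 occupied → index 3.
Insert 461: h=2, slots 2,3,4 occupied → index 5.
Insert 435: h=10, slot 10 empty → index 10.
Insert 376: h=2, slots 2,3,4,5,6 occupied → index 7.
Table: [272, ∅, 223, 172, 38, 461, 363, 376, 620, ∅, 435, ∅, ∅, ∅, ∅, 406, 814]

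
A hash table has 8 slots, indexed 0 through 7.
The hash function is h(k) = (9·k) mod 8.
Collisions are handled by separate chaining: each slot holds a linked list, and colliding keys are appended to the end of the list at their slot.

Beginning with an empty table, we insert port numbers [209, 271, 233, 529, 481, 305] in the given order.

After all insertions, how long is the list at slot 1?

5

Insert 209: h=1, bucket 1 empty -> new chain.
Insert 271: h=7, bucket 7 empty -> new chain.
Insert 233: h=1, bucket 1 nonempty -> append to chain.
Insert 529: h=1, bucket 1 nonempty -> append to chain.
Insert 481: h=1, bucket 1 nonempty -> append to chain.
Insert 305: h=1, bucket 1 nonempty -> append to chain.
Final buckets:
0: .
1: 209 -> 233 -> 529 -> 481 -> 305
2: .
3: .
4: .
5: .
6: .
7: 271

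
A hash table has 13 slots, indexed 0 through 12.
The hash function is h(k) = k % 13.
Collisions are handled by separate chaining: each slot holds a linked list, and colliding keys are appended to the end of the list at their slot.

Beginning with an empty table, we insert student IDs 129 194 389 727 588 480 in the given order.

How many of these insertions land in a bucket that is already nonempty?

4

Insert 129: h=12, bucket 12 empty → new chain.
Insert 194: h=12, bucket 12 nonempty → append to chain.
Insert 389: h=12, bucket 12 nonempty → append to chain.
Insert 727: h=12, bucket 12 nonempty → append to chain.
Insert 588: h=3, bucket 3 empty → new chain.
Insert 480: h=12, bucket 12 nonempty → append to chain.
Final buckets:
0: .
1: .
2: .
3: 588
4: .
5: .
6: .
7: .
8: .
9: .
10: .
11: .
12: 129 -> 194 -> 389 -> 727 -> 480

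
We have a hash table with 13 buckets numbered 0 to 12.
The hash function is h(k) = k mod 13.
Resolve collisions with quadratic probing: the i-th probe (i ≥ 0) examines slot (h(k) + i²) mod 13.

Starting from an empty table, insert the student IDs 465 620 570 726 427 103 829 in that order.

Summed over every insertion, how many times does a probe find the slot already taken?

6

465 hashes to 10; slot 10 is free -> place at 10.
620 hashes to 9; slot 9 is free -> place at 9.
570 hashes to 11; slot 11 is free -> place at 11.
726 hashes to 11; 11 taken -> place at 12.
427 hashes to 11; 11,12 taken -> place at 2.
103 hashes to 12; 12 taken -> place at 0.
829 hashes to 10; 10,11 taken -> place at 1.
Table: [103, 829, 427, ., ., ., ., ., ., 620, 465, 570, 726]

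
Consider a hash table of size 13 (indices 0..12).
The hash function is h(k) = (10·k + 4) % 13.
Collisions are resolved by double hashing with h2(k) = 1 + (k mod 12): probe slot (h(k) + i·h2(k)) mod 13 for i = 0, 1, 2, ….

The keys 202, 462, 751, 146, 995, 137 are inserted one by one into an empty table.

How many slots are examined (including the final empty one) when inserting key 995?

202 hashes to 9; slot 9 is free → place at 9.
462 hashes to 9, h2=7; 9 taken → place at 3.
751 hashes to 0; slot 0 is free → place at 0.
146 hashes to 8; slot 8 is free → place at 8.
995 hashes to 9, h2=12; 9,8 taken → place at 7.
137 hashes to 9, h2=6; 9 taken → place at 2.
Table: [751, _, 137, 462, _, _, _, 995, 146, 202, _, _, _]

3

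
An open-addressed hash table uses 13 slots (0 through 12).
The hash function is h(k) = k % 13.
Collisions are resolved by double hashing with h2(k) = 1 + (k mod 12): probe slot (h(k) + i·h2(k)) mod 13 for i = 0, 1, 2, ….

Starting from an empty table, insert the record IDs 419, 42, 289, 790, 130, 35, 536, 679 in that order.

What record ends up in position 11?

679

Insert 419: h=3, slot 3 empty => index 3.
Insert 42: h=3, h2=7, slot 3 occupied => index 10.
Insert 289: h=3, h2=2, slot 3 occupied => index 5.
Insert 790: h=10, h2=11, slot 10 occupied => index 8.
Insert 130: h=0, slot 0 empty => index 0.
Insert 35: h=9, slot 9 empty => index 9.
Insert 536: h=3, h2=9, slot 3 occupied => index 12.
Insert 679: h=3, h2=8, slot 3 occupied => index 11.
Table: [130, —, —, 419, —, 289, —, —, 790, 35, 42, 679, 536]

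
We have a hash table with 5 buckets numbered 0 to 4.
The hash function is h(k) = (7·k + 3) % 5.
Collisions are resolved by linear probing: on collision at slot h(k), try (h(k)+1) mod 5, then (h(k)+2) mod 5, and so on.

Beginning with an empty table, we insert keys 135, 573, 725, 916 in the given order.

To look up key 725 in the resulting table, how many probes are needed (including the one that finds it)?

135 hashes to 3; slot 3 is free => place at 3.
573 hashes to 4; slot 4 is free => place at 4.
725 hashes to 3; 3,4 taken => place at 0.
916 hashes to 0; 0 taken => place at 1.
Table: [725, 916, ∅, 135, 573]
Lookup 725: h=3, probe 3,4,0 → found at 0.

3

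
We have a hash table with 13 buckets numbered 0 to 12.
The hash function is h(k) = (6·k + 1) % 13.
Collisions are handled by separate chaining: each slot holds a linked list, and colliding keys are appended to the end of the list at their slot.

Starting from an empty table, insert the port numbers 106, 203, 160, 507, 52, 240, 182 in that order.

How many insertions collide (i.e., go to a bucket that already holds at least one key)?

2

Insert 106: h=0, bucket 0 empty -> new chain.
Insert 203: h=10, bucket 10 empty -> new chain.
Insert 160: h=12, bucket 12 empty -> new chain.
Insert 507: h=1, bucket 1 empty -> new chain.
Insert 52: h=1, bucket 1 nonempty -> append to chain.
Insert 240: h=11, bucket 11 empty -> new chain.
Insert 182: h=1, bucket 1 nonempty -> append to chain.
Final buckets:
0: 106
1: 507 -> 52 -> 182
2: —
3: —
4: —
5: —
6: —
7: —
8: —
9: —
10: 203
11: 240
12: 160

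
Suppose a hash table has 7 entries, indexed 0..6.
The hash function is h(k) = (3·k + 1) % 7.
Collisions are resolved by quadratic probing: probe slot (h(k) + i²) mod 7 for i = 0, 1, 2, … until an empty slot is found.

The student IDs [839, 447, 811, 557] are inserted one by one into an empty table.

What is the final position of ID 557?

0

839: h=5 -> slot 5
447: h=5, probe 5,6 -> slot 6
811: h=5, probe 5,6,2 -> slot 2
557: h=6, probe 6,0 -> slot 0
Table: [557, ., 811, ., ., 839, 447]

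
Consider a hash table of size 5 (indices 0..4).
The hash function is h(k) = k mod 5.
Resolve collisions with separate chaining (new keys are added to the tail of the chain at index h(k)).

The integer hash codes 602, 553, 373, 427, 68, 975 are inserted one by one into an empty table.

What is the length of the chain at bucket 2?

Insert 602: h=2, bucket 2 empty → new chain.
Insert 553: h=3, bucket 3 empty → new chain.
Insert 373: h=3, bucket 3 nonempty → append to chain.
Insert 427: h=2, bucket 2 nonempty → append to chain.
Insert 68: h=3, bucket 3 nonempty → append to chain.
Insert 975: h=0, bucket 0 empty → new chain.
Final buckets:
0: 975
1: ∅
2: 602 -> 427
3: 553 -> 373 -> 68
4: ∅

2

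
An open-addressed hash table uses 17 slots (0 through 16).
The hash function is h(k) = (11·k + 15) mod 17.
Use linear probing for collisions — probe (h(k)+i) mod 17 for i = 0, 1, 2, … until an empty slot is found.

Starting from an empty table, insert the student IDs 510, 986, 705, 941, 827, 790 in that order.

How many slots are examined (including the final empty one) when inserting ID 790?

2

510: h=15 -> slot 15
986: h=15, probe 15,16 -> slot 16
705: h=1 -> slot 1
941: h=13 -> slot 13
827: h=0 -> slot 0
790: h=1, probe 1,2 -> slot 2
Table: [827, 705, 790, ., ., ., ., ., ., ., ., ., ., 941, ., 510, 986]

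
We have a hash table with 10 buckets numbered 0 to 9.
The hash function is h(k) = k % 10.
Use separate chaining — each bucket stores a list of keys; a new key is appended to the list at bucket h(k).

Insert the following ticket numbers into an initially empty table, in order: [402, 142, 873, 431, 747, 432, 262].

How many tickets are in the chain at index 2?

Insert 402: h=2, bucket 2 empty → new chain.
Insert 142: h=2, bucket 2 nonempty → append to chain.
Insert 873: h=3, bucket 3 empty → new chain.
Insert 431: h=1, bucket 1 empty → new chain.
Insert 747: h=7, bucket 7 empty → new chain.
Insert 432: h=2, bucket 2 nonempty → append to chain.
Insert 262: h=2, bucket 2 nonempty → append to chain.
Final buckets:
0: -
1: 431
2: 402 -> 142 -> 432 -> 262
3: 873
4: -
5: -
6: -
7: 747
8: -
9: -

4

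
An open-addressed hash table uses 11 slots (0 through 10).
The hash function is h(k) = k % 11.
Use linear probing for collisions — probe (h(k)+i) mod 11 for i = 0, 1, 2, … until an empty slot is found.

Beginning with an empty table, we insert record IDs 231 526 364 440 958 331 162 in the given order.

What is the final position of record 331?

4

231 hashes to 0; slot 0 is free => place at 0.
526 hashes to 9; slot 9 is free => place at 9.
364 hashes to 1; slot 1 is free => place at 1.
440 hashes to 0; 0,1 taken => place at 2.
958 hashes to 1; 1,2 taken => place at 3.
331 hashes to 1; 1,2,3 taken => place at 4.
162 hashes to 8; slot 8 is free => place at 8.
Table: [231, 364, 440, 958, 331, ∅, ∅, ∅, 162, 526, ∅]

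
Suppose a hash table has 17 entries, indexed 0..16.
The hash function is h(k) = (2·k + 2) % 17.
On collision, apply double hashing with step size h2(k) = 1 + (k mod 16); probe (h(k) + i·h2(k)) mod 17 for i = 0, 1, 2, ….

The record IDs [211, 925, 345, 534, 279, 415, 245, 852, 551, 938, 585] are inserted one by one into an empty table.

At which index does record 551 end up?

14

211: h=16 => slot 16
925: h=16, h2=14, probe 16,13 => slot 13
345: h=12 => slot 12
534: h=16, h2=7, probe 16,6 => slot 6
279: h=16, h2=8, probe 16,7 => slot 7
415: h=16, h2=16, probe 16,15 => slot 15
245: h=16, h2=6, probe 16,5 => slot 5
852: h=6, h2=5, probe 6,11 => slot 11
551: h=16, h2=8, probe 16,7,15,6,14 => slot 14
938: h=8 => slot 8
585: h=16, h2=10, probe 16,9 => slot 9
Table: [∅, ∅, ∅, ∅, ∅, 245, 534, 279, 938, 585, ∅, 852, 345, 925, 551, 415, 211]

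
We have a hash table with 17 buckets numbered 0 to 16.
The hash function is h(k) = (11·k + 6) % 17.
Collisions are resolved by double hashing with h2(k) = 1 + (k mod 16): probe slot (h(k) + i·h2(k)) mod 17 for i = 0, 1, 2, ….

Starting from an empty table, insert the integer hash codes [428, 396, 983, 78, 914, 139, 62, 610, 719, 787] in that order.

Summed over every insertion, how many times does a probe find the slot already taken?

9

428: h=5 => slot 5
396: h=10 => slot 10
983: h=7 => slot 7
78: h=14 => slot 14
914: h=13 => slot 13
139: h=5, h2=12, probe 5,0 => slot 0
62: h=8 => slot 8
610: h=1 => slot 1
719: h=10, h2=16, probe 10,9 => slot 9
787: h=10, h2=4, probe 10,14,1,5,9,13,0,4 => slot 4
Table: [139, 610, ., ., 787, 428, ., 983, 62, 719, 396, ., ., 914, 78, ., .]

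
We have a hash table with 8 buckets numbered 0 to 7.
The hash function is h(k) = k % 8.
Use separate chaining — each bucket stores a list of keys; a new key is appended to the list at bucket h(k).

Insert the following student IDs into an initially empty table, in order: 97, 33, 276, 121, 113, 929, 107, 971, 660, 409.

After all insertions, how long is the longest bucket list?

6

Insert 97: h=1, bucket 1 empty -> new chain.
Insert 33: h=1, bucket 1 nonempty -> append to chain.
Insert 276: h=4, bucket 4 empty -> new chain.
Insert 121: h=1, bucket 1 nonempty -> append to chain.
Insert 113: h=1, bucket 1 nonempty -> append to chain.
Insert 929: h=1, bucket 1 nonempty -> append to chain.
Insert 107: h=3, bucket 3 empty -> new chain.
Insert 971: h=3, bucket 3 nonempty -> append to chain.
Insert 660: h=4, bucket 4 nonempty -> append to chain.
Insert 409: h=1, bucket 1 nonempty -> append to chain.
Final buckets:
0: _
1: 97 -> 33 -> 121 -> 113 -> 929 -> 409
2: _
3: 107 -> 971
4: 276 -> 660
5: _
6: _
7: _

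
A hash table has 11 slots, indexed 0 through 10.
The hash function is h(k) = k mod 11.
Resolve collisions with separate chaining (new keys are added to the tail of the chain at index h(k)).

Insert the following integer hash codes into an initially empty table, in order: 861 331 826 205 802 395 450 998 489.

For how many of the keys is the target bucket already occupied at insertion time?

Insert 861: h=3, bucket 3 empty → new chain.
Insert 331: h=1, bucket 1 empty → new chain.
Insert 826: h=1, bucket 1 nonempty → append to chain.
Insert 205: h=7, bucket 7 empty → new chain.
Insert 802: h=10, bucket 10 empty → new chain.
Insert 395: h=10, bucket 10 nonempty → append to chain.
Insert 450: h=10, bucket 10 nonempty → append to chain.
Insert 998: h=8, bucket 8 empty → new chain.
Insert 489: h=5, bucket 5 empty → new chain.
Final buckets:
0: ∅
1: 331 -> 826
2: ∅
3: 861
4: ∅
5: 489
6: ∅
7: 205
8: 998
9: ∅
10: 802 -> 395 -> 450

3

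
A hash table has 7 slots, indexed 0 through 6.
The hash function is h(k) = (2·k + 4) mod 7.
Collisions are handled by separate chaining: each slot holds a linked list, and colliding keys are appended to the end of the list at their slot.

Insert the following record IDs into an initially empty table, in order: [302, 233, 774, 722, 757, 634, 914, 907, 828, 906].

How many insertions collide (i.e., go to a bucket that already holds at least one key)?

6

302 -> bucket 6
233 -> bucket 1
774 -> bucket 5
722 -> bucket 6 (collision)
757 -> bucket 6 (collision)
634 -> bucket 5 (collision)
914 -> bucket 5 (collision)
907 -> bucket 5 (collision)
828 -> bucket 1 (collision)
906 -> bucket 3
Final buckets:
0: .
1: 233 -> 828
2: .
3: 906
4: .
5: 774 -> 634 -> 914 -> 907
6: 302 -> 722 -> 757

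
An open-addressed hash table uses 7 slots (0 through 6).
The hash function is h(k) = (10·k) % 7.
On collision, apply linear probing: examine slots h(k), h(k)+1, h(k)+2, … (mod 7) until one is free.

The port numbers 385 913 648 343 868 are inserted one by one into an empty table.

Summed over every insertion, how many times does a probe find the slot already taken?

4

Insert 385: h=0, slot 0 empty -> index 0.
Insert 913: h=2, slot 2 empty -> index 2.
Insert 648: h=5, slot 5 empty -> index 5.
Insert 343: h=0, slot 0 occupied -> index 1.
Insert 868: h=0, slots 0,1,2 occupied -> index 3.
Table: [385, 343, 913, 868, -, 648, -]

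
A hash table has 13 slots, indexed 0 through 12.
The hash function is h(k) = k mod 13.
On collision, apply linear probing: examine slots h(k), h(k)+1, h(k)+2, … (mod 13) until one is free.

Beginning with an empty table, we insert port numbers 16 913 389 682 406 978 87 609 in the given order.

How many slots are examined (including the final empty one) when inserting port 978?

5

Insert 16: h=3, slot 3 empty => index 3.
Insert 913: h=3, slot 3 occupied => index 4.
Insert 389: h=12, slot 12 empty => index 12.
Insert 682: h=6, slot 6 empty => index 6.
Insert 406: h=3, slots 3,4 occupied => index 5.
Insert 978: h=3, slots 3,4,5,6 occupied => index 7.
Insert 87: h=9, slot 9 empty => index 9.
Insert 609: h=11, slot 11 empty => index 11.
Table: [_, _, _, 16, 913, 406, 682, 978, _, 87, _, 609, 389]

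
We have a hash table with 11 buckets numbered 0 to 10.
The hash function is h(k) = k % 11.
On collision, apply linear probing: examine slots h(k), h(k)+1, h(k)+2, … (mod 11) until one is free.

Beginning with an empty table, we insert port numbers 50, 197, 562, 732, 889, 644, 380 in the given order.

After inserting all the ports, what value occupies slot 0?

50 hashes to 6; slot 6 is free → place at 6.
197 hashes to 10; slot 10 is free → place at 10.
562 hashes to 1; slot 1 is free → place at 1.
732 hashes to 6; 6 taken → place at 7.
889 hashes to 9; slot 9 is free → place at 9.
644 hashes to 6; 6,7 taken → place at 8.
380 hashes to 6; 6,7,8,9,10 taken → place at 0.
Table: [380, 562, —, —, —, —, 50, 732, 644, 889, 197]

380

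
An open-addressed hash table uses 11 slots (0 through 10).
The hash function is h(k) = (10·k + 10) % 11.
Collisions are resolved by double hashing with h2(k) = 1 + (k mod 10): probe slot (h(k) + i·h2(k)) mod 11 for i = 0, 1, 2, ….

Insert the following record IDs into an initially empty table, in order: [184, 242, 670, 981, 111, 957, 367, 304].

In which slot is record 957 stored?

Insert 184: h=2, slot 2 empty => index 2.
Insert 242: h=10, slot 10 empty => index 10.
Insert 670: h=0, slot 0 empty => index 0.
Insert 981: h=8, slot 8 empty => index 8.
Insert 111: h=9, slot 9 empty => index 9.
Insert 957: h=10, h2=8, slot 10 occupied => index 7.
Insert 367: h=6, slot 6 empty => index 6.
Insert 304: h=3, slot 3 empty => index 3.
Table: [670, _, 184, 304, _, _, 367, 957, 981, 111, 242]

7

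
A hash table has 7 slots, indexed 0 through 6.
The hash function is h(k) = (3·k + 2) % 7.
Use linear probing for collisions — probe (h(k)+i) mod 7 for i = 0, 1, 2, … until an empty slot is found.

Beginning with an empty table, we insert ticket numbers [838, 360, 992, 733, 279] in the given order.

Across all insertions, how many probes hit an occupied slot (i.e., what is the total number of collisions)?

6

Insert 838: h=3, slot 3 empty -> index 3.
Insert 360: h=4, slot 4 empty -> index 4.
Insert 992: h=3, slots 3,4 occupied -> index 5.
Insert 733: h=3, slots 3,4,5 occupied -> index 6.
Insert 279: h=6, slot 6 occupied -> index 0.
Table: [279, —, —, 838, 360, 992, 733]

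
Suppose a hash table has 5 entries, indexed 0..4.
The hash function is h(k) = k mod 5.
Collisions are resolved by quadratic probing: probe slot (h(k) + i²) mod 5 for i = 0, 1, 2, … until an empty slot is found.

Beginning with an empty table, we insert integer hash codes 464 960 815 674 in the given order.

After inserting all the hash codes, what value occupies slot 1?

815

464 hashes to 4; slot 4 is free → place at 4.
960 hashes to 0; slot 0 is free → place at 0.
815 hashes to 0; 0 taken → place at 1.
674 hashes to 4; 4,0 taken → place at 3.
Table: [960, 815, ∅, 674, 464]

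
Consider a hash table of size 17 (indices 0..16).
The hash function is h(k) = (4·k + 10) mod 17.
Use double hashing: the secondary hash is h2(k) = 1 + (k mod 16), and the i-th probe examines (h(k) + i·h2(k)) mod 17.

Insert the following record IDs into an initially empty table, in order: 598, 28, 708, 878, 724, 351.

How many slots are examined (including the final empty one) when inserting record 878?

2

598: h=5 -> slot 5
28: h=3 -> slot 3
708: h=3, h2=5, probe 3,8 -> slot 8
878: h=3, h2=15, probe 3,1 -> slot 1
724: h=16 -> slot 16
351: h=3, h2=16, probe 3,2 -> slot 2
Table: [., 878, 351, 28, ., 598, ., ., 708, ., ., ., ., ., ., ., 724]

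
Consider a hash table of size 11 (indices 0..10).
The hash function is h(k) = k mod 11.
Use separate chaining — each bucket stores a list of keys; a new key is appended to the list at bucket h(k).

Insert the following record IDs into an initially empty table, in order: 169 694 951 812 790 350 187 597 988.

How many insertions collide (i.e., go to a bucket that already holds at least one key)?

Insert 169: h=4, bucket 4 empty → new chain.
Insert 694: h=1, bucket 1 empty → new chain.
Insert 951: h=5, bucket 5 empty → new chain.
Insert 812: h=9, bucket 9 empty → new chain.
Insert 790: h=9, bucket 9 nonempty → append to chain.
Insert 350: h=9, bucket 9 nonempty → append to chain.
Insert 187: h=0, bucket 0 empty → new chain.
Insert 597: h=3, bucket 3 empty → new chain.
Insert 988: h=9, bucket 9 nonempty → append to chain.
Final buckets:
0: 187
1: 694
2: -
3: 597
4: 169
5: 951
6: -
7: -
8: -
9: 812 -> 790 -> 350 -> 988
10: -

3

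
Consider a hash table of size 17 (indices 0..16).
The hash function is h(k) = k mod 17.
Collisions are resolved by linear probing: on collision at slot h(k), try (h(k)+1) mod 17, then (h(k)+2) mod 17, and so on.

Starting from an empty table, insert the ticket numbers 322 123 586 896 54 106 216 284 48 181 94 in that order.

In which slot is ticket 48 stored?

322: h=16 → slot 16
123: h=4 → slot 4
586: h=8 → slot 8
896: h=12 → slot 12
54: h=3 → slot 3
106: h=4, probe 4,5 → slot 5
216: h=12, probe 12,13 → slot 13
284: h=12, probe 12,13,14 → slot 14
48: h=14, probe 14,15 → slot 15
181: h=11 → slot 11
94: h=9 → slot 9
Table: [—, —, —, 54, 123, 106, —, —, 586, 94, —, 181, 896, 216, 284, 48, 322]

15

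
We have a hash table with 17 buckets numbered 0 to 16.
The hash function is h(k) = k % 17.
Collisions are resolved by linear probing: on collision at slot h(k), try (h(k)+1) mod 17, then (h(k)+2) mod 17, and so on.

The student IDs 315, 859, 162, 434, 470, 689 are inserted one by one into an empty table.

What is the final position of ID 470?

13

Insert 315: h=9, slot 9 empty -> index 9.
Insert 859: h=9, slot 9 occupied -> index 10.
Insert 162: h=9, slots 9,10 occupied -> index 11.
Insert 434: h=9, slots 9,10,11 occupied -> index 12.
Insert 470: h=11, slots 11,12 occupied -> index 13.
Insert 689: h=9, slots 9,10,11,12,13 occupied -> index 14.
Table: [., ., ., ., ., ., ., ., ., 315, 859, 162, 434, 470, 689, ., .]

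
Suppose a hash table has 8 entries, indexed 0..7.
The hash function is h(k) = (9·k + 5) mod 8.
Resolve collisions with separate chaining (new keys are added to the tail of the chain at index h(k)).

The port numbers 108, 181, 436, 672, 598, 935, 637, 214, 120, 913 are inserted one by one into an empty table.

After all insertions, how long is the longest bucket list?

108 → bucket 1
181 → bucket 2
436 → bucket 1 (collision)
672 → bucket 5
598 → bucket 3
935 → bucket 4
637 → bucket 2 (collision)
214 → bucket 3 (collision)
120 → bucket 5 (collision)
913 → bucket 6
Final buckets:
0: .
1: 108 -> 436
2: 181 -> 637
3: 598 -> 214
4: 935
5: 672 -> 120
6: 913
7: .

2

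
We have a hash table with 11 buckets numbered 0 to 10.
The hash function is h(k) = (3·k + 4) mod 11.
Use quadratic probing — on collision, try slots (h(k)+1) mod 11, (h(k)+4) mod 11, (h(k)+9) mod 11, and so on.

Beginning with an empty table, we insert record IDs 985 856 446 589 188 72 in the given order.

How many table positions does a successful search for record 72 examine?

Insert 985: h=0, slot 0 empty -> index 0.
Insert 856: h=9, slot 9 empty -> index 9.
Insert 446: h=0, slot 0 occupied -> index 1.
Insert 589: h=0, slots 0,1 occupied -> index 4.
Insert 188: h=7, slot 7 empty -> index 7.
Insert 72: h=0, slots 0,1,4,9 occupied -> index 5.
Table: [985, 446, _, _, 589, 72, _, 188, _, 856, _]
Lookup 72: h=0, probe 0,1,4,9,5 → found at 5.

5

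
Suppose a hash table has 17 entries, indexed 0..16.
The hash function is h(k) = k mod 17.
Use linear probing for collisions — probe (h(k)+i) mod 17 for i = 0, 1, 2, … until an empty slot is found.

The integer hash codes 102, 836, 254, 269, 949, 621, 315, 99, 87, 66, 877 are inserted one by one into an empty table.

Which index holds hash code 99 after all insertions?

102 hashes to 0; slot 0 is free => place at 0.
836 hashes to 3; slot 3 is free => place at 3.
254 hashes to 16; slot 16 is free => place at 16.
269 hashes to 14; slot 14 is free => place at 14.
949 hashes to 14; 14 taken => place at 15.
621 hashes to 9; slot 9 is free => place at 9.
315 hashes to 9; 9 taken => place at 10.
99 hashes to 14; 14,15,16,0 taken => place at 1.
87 hashes to 2; slot 2 is free => place at 2.
66 hashes to 15; 15,16,0,1,2,3 taken => place at 4.
877 hashes to 10; 10 taken => place at 11.
Table: [102, 99, 87, 836, 66, ., ., ., ., 621, 315, 877, ., ., 269, 949, 254]

1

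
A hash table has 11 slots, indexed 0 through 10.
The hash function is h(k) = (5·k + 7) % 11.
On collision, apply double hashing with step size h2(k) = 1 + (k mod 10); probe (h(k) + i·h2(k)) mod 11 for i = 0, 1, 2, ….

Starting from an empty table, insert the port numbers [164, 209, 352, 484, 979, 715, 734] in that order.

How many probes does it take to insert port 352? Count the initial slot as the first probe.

164: h=2 → slot 2
209: h=7 → slot 7
352: h=7, h2=3, probe 7,10 → slot 10
484: h=7, h2=5, probe 7,1 → slot 1
979: h=7, h2=10, probe 7,6 → slot 6
715: h=7, h2=6, probe 7,2,8 → slot 8
734: h=3 → slot 3
Table: [∅, 484, 164, 734, ∅, ∅, 979, 209, 715, ∅, 352]

2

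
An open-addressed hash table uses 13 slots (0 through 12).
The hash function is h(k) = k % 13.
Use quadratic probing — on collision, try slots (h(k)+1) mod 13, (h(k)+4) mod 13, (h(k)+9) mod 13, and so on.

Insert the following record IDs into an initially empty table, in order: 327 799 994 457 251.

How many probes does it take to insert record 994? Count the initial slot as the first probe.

2

Insert 327: h=2, slot 2 empty => index 2.
Insert 799: h=6, slot 6 empty => index 6.
Insert 994: h=6, slot 6 occupied => index 7.
Insert 457: h=2, slot 2 occupied => index 3.
Insert 251: h=4, slot 4 empty => index 4.
Table: [-, -, 327, 457, 251, -, 799, 994, -, -, -, -, -]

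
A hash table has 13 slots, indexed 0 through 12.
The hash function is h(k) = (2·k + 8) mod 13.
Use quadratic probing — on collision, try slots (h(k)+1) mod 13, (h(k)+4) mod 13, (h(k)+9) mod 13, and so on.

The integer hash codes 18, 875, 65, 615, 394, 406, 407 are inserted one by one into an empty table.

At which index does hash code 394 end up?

Insert 18: h=5, slot 5 empty -> index 5.
Insert 875: h=3, slot 3 empty -> index 3.
Insert 65: h=8, slot 8 empty -> index 8.
Insert 615: h=3, slot 3 occupied -> index 4.
Insert 394: h=3, slots 3,4 occupied -> index 7.
Insert 406: h=1, slot 1 empty -> index 1.
Insert 407: h=3, slots 3,4,7 occupied -> index 12.
Table: [—, 406, —, 875, 615, 18, —, 394, 65, —, —, —, 407]

7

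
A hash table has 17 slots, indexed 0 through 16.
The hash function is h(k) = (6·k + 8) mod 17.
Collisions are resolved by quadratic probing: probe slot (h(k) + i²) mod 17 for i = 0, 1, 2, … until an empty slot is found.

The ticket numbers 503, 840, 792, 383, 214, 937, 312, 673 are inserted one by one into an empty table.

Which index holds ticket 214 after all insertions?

4

Insert 503: h=0, slot 0 empty -> index 0.
Insert 840: h=16, slot 16 empty -> index 16.
Insert 792: h=0, slot 0 occupied -> index 1.
Insert 383: h=11, slot 11 empty -> index 11.
Insert 214: h=0, slots 0,1 occupied -> index 4.
Insert 937: h=3, slot 3 empty -> index 3.
Insert 312: h=10, slot 10 empty -> index 10.
Insert 673: h=0, slots 0,1,4 occupied -> index 9.
Table: [503, 792, —, 937, 214, —, —, —, —, 673, 312, 383, —, —, —, —, 840]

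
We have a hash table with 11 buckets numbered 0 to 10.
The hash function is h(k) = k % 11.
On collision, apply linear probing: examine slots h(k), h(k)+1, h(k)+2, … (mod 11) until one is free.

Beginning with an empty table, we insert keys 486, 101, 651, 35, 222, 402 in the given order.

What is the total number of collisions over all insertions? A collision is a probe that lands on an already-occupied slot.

11

486 hashes to 2; slot 2 is free -> place at 2.
101 hashes to 2; 2 taken -> place at 3.
651 hashes to 2; 2,3 taken -> place at 4.
35 hashes to 2; 2,3,4 taken -> place at 5.
222 hashes to 2; 2,3,4,5 taken -> place at 6.
402 hashes to 6; 6 taken -> place at 7.
Table: [_, _, 486, 101, 651, 35, 222, 402, _, _, _]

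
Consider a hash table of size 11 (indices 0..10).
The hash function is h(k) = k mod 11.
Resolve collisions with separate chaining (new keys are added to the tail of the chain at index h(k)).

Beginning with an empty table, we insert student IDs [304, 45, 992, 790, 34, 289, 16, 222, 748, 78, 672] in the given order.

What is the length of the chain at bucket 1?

304 -> bucket 7
45 -> bucket 1
992 -> bucket 2
790 -> bucket 9
34 -> bucket 1 (collision)
289 -> bucket 3
16 -> bucket 5
222 -> bucket 2 (collision)
748 -> bucket 0
78 -> bucket 1 (collision)
672 -> bucket 1 (collision)
Final buckets:
0: 748
1: 45 -> 34 -> 78 -> 672
2: 992 -> 222
3: 289
4: —
5: 16
6: —
7: 304
8: —
9: 790
10: —

4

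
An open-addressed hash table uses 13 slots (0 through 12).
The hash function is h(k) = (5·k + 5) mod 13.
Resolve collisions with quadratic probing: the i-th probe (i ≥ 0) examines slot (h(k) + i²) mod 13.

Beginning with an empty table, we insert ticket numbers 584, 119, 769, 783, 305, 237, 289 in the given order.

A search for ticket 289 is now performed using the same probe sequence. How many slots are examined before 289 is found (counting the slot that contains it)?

584: h=0 → slot 0
119: h=2 → slot 2
769: h=2, probe 2,3 → slot 3
783: h=7 → slot 7
305: h=9 → slot 9
237: h=7, probe 7,8 → slot 8
289: h=7, probe 7,8,11 → slot 11
Table: [584, _, 119, 769, _, _, _, 783, 237, 305, _, 289, _]
Lookup 289: h=7, probe 7,8,11 → found at 11.

3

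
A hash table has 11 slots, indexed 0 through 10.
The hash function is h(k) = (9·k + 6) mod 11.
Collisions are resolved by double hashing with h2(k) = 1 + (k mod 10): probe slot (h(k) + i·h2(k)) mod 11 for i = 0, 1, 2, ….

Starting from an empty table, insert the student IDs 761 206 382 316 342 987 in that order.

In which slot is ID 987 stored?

761: h=2 → slot 2
206: h=1 → slot 1
382: h=1, h2=3, probe 1,4 → slot 4
316: h=1, h2=7, probe 1,8 → slot 8
342: h=4, h2=3, probe 4,7 → slot 7
987: h=1, h2=8, probe 1,9 → slot 9
Table: [., 206, 761, ., 382, ., ., 342, 316, 987, .]

9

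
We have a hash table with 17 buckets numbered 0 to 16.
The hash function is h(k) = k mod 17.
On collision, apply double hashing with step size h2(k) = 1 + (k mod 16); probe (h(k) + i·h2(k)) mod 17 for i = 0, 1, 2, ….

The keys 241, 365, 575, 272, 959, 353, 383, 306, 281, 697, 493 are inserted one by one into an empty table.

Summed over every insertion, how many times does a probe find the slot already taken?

Insert 241: h=3, slot 3 empty → index 3.
Insert 365: h=8, slot 8 empty → index 8.
Insert 575: h=14, slot 14 empty → index 14.
Insert 272: h=0, slot 0 empty → index 0.
Insert 959: h=7, slot 7 empty → index 7.
Insert 353: h=13, slot 13 empty → index 13.
Insert 383: h=9, slot 9 empty → index 9.
Insert 306: h=0, h2=3, slots 0,3 occupied → index 6.
Insert 281: h=9, h2=10, slot 9 occupied → index 2.
Insert 697: h=0, h2=10, slot 0 occupied → index 10.
Insert 493: h=0, h2=14, slots 0,14 occupied → index 11.
Table: [272, _, 281, 241, _, _, 306, 959, 365, 383, 697, 493, _, 353, 575, _, _]

6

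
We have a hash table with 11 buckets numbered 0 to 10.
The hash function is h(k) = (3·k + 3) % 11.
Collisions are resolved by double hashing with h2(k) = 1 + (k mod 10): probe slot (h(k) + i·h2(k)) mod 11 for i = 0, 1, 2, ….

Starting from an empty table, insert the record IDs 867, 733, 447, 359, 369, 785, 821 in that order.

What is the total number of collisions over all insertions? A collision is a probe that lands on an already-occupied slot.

Insert 867: h=8, slot 8 empty -> index 8.
Insert 733: h=2, slot 2 empty -> index 2.
Insert 447: h=2, h2=8, slot 2 occupied -> index 10.
Insert 359: h=2, h2=10, slot 2 occupied -> index 1.
Insert 369: h=10, h2=10, slot 10 occupied -> index 9.
Insert 785: h=4, slot 4 empty -> index 4.
Insert 821: h=2, h2=2, slots 2,4 occupied -> index 6.
Table: [_, 359, 733, _, 785, _, 821, _, 867, 369, 447]

5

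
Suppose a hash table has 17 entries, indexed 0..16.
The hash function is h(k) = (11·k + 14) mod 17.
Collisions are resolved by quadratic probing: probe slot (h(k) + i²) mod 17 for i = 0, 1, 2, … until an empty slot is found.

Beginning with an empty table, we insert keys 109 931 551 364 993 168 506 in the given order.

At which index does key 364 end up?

10

Insert 109: h=6, slot 6 empty → index 6.
Insert 931: h=4, slot 4 empty → index 4.
Insert 551: h=6, slot 6 occupied → index 7.
Insert 364: h=6, slots 6,7 occupied → index 10.
Insert 993: h=6, slots 6,7,10 occupied → index 15.
Insert 168: h=9, slot 9 empty → index 9.
Insert 506: h=4, slot 4 occupied → index 5.
Table: [-, -, -, -, 931, 506, 109, 551, -, 168, 364, -, -, -, -, 993, -]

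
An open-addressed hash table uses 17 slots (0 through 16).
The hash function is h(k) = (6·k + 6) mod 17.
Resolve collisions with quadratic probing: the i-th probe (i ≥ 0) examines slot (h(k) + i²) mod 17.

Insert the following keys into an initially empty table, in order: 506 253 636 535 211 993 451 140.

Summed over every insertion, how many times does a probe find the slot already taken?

506 hashes to 16; slot 16 is free -> place at 16.
253 hashes to 11; slot 11 is free -> place at 11.
636 hashes to 14; slot 14 is free -> place at 14.
535 hashes to 3; slot 3 is free -> place at 3.
211 hashes to 14; 14 taken -> place at 15.
993 hashes to 14; 14,15 taken -> place at 1.
451 hashes to 9; slot 9 is free -> place at 9.
140 hashes to 13; slot 13 is free -> place at 13.
Table: [∅, 993, ∅, 535, ∅, ∅, ∅, ∅, ∅, 451, ∅, 253, ∅, 140, 636, 211, 506]

3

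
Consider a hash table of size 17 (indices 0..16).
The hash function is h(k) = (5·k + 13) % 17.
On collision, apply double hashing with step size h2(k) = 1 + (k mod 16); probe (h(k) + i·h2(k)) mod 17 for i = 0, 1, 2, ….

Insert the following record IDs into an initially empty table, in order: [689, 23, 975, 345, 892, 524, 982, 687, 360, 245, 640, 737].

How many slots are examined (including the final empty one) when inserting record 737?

Insert 689: h=7, slot 7 empty → index 7.
Insert 23: h=9, slot 9 empty → index 9.
Insert 975: h=9, h2=16, slot 9 occupied → index 8.
Insert 345: h=4, slot 4 empty → index 4.
Insert 892: h=2, slot 2 empty → index 2.
Insert 524: h=15, slot 15 empty → index 15.
Insert 982: h=10, slot 10 empty → index 10.
Insert 687: h=14, slot 14 empty → index 14.
Insert 360: h=11, slot 11 empty → index 11.
Insert 245: h=14, h2=6, slot 14 occupied → index 3.
Insert 640: h=0, slot 0 empty → index 0.
Insert 737: h=9, h2=2, slots 9,11 occupied → index 13.
Table: [640, ∅, 892, 245, 345, ∅, ∅, 689, 975, 23, 982, 360, ∅, 737, 687, 524, ∅]

3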